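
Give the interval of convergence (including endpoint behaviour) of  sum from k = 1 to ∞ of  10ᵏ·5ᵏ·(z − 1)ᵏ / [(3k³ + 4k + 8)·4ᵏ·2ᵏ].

The ratio of consecutive coefficients is [(3k³ + 4k + 8)/(3(k+1)³ + 4(k+1) + 8)] · 10·5/(4·2) → 25/4.
Convergence for |z − 1| · 25/4 < 1, i.e. |z − 1| < 4/25. So R = 4/25.
Endpoint z = 29/25: the series is dominated by a constant times Σ 1/k³, which converges (p = 3 > 1).
Check z = 21/25: the series is dominated by a constant times Σ 1/k³, which converges (p = 3 > 1).

[21/25, 29/25]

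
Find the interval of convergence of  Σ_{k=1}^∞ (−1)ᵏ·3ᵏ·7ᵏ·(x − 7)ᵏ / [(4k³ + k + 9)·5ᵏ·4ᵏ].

[127/21, 167/21]

Ratio test: |a_{k+1}/a_k| = [(4k³ + k + 9)/(4(k+1)³ + (k+1) + 9)] · 3·7/(5·4) → 21/20 as k → ∞.
Hence the series converges for |x − 7| < 1/(21/20) = 20/21, so the radius of convergence is 20/21.
When x = 167/21, the series is dominated by a constant times Σ 1/k³, which converges (p = 3 > 1).
When x = 127/21, absolute convergence follows by limit comparison with Σ 1/k³.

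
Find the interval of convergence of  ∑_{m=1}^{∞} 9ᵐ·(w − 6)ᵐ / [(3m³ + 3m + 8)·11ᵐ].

By the ratio test, |a_{m+1}/a_m| = [(3m³ + 3m + 8)/(3(m+1)³ + 3(m+1) + 8)] · 9/11 → 9/11.
Thus R = 1/(9/11) = 11/9.
Endpoint w = 65/9: the terms are on the order of 1/m³, so the series converges absolutely by comparison with the p-series (p = 3 > 1).
When w = 43/9, the terms are on the order of 1/m³, so the series converges absolutely by comparison with the p-series (p = 3 > 1).

[43/9, 65/9]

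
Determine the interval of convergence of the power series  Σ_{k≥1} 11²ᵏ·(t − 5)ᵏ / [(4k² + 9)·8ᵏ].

[597/121, 613/121]

The ratio of consecutive coefficients is [(4k² + 9)/(4(k+1)² + 9)] · 121/8 → 121/8.
Thus R = 1/(121/8) = 8/121.
Endpoint t = 613/121: absolute convergence follows by limit comparison with Σ 1/k².
Check t = 597/121: the terms are on the order of 1/k², so the series converges absolutely by comparison with the p-series (p = 2 > 1).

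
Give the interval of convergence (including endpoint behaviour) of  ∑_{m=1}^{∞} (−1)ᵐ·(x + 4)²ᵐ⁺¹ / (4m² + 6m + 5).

The ratio of consecutive coefficients is (4m² + 6m + 5)/(4(m+1)² + 6(m+1) + 5) → 1.
Successive powers of (x + 4) differ by 2, so the series converges when |x + 4|² · 1 < 1, i.e. |x + 4| < √(1) = 1. So R = 1.
Endpoint x = -3: the terms are on the order of 1/m², so the series converges absolutely by comparison with the p-series (p = 2 > 1).
Check x = -5: the series is dominated by a constant times Σ 1/m², which converges (p = 2 > 1).

[-5, -3]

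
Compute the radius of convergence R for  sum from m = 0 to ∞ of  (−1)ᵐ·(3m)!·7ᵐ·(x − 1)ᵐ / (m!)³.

R = 1/189

Ratio test: |a_{m+1}/a_m| = (3m+1)·(3m+2)·(3m+3)/(m+1)³ · 7 → 189 as m → ∞.
Hence the series converges for |x − 1| < 1/(189) = 1/189, so the radius of convergence is 1/189.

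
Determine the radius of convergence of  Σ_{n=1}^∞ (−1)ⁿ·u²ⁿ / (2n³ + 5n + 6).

R = 1

Ratio test: |a_{n+1}/a_n| = (2n³ + 5n + 6)/(2(n+1)³ + 5(n+1) + 6) → 1 as n → ∞.
Successive powers of u differ by 2, so the series converges when |u|² · 1 < 1, i.e. |u| < √(1) = 1. So R = 1.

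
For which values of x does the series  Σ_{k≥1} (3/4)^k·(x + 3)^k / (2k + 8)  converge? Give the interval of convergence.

The ratio of consecutive coefficients is [(2k + 8)/(2(k+1) + 8)] · 3/4 → 3/4.
Convergence for |x + 3| · 3/4 < 1, i.e. |x + 3| < 4/3. So R = 4/3.
Check x = -5/3: the terms behave like c/k; limit comparison with the harmonic series gives divergence.
When x = -13/3, an alternating series whose terms decrease to 0 in absolute value, so it converges by the Leibniz criterion.

[-13/3, -5/3)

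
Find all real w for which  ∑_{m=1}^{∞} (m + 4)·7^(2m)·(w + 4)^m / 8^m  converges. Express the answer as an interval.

The ratio of consecutive coefficients is [((m+1) + 4)/(m + 4)] · 49/8 → 49/8.
Convergence for |w + 4| · 49/8 < 1, i.e. |w + 4| < 8/49. So R = 8/49.
At w = -188/49: the terms have absolute value of order m, which does not tend to 0, so the series diverges by the divergence test.
When w = -204/49, the m-th term does not approach 0; divergence by the term test.

(-204/49, -188/49)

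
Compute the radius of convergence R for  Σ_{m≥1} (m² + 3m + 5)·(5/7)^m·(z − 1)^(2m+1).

R = √35/5

The ratio of consecutive coefficients is [((m+1)² + 3(m+1) + 5)/(m² + 3m + 5)] · 5/7 → 5/7.
Since the exponent of (z − 1) increases by 2 each term, convergence requires |z − 1|² < 7/5, hence R = √35/5.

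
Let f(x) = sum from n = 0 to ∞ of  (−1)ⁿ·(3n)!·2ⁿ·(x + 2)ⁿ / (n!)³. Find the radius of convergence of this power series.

R = 1/54

The ratio of consecutive coefficients is (3n+1)·(3n+2)·(3n+3)/(n+1)³ · 2 → 54.
Thus R = 1/(54) = 1/54.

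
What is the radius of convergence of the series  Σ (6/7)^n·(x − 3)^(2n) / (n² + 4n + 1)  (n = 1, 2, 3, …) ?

R = √42/6

The ratio of consecutive coefficients is [(n² + 4n + 1)/((n+1)² + 4(n+1) + 1)] · 6/7 → 6/7.
Writing y = (x − 3)², the series in y has radius 7/6, so |x − 3| < √(7/6) and R = √42/6.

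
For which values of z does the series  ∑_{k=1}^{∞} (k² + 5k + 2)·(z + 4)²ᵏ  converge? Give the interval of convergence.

Apply the ratio test: |a_{k+1}| / |a_k| = ((k+1)² + 5(k+1) + 2)/(k² + 5k + 2), which tends to 1 as k → ∞.
Writing y = (z + 4)², the series in y has radius 1, so |z + 4| < √(1) = 1 and R = 1.
Endpoint z = -3: the terms do not tend to 0, so the series diverges.
Check z = -5: the k-th term does not approach 0; divergence by the term test.

(-5, -3)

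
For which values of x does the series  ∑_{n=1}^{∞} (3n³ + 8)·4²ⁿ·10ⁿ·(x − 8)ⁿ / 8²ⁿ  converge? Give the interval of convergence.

By the ratio test, |a_{n+1}/a_n| = [(3(n+1)³ + 8)/(3n³ + 8)] · 16·10/64 → 5/2.
Convergence for |x − 8| · 5/2 < 1, i.e. |x − 8| < 2/5. So R = 2/5.
When x = 42/5, the terms do not tend to 0, so the series diverges.
When x = 38/5, the terms do not tend to 0, so the series diverges.

(38/5, 42/5)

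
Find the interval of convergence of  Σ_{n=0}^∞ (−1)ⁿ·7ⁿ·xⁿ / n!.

(−∞, ∞)

The ratio of consecutive coefficients is 7 · 1/(n+1) → 0.
The limit is 0, so the series converges for all x; R = ∞.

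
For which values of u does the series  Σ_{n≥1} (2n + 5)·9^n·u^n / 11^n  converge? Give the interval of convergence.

The ratio of consecutive coefficients is [(2(n+1) + 5)/(2n + 5)] · 9/11 → 9/11.
Convergence for |u| · 9/11 < 1, i.e. |u| < 11/9. So R = 11/9.
Endpoint u = 11/9: the terms have absolute value of order n, which does not tend to 0, so the series diverges by the divergence test.
Endpoint u = -11/9: the n-th term does not approach 0; divergence by the term test.

(-11/9, 11/9)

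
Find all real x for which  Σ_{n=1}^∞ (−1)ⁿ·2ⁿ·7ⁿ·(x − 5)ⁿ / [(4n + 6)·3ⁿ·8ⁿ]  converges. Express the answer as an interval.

Ratio test: |a_{n+1}/a_n| = [(4n + 6)/(4(n+1) + 6)] · 2·7/(3·8) → 7/12 as n → ∞.
Thus R = 1/(7/12) = 12/7.
Check x = 47/7: the terms alternate in sign and decrease monotonically to 0 in absolute value (size ~ c/n), so the alternating series test gives convergence.
Endpoint x = 23/7: comparison with the harmonic series Σ 1/n shows the series diverges.

(23/7, 47/7]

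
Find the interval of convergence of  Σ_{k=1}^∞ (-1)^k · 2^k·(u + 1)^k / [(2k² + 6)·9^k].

Ratio test: |a_{k+1}/a_k| = [(2k² + 6)/(2(k+1)² + 6)] · 2/9 → 2/9 as k → ∞.
The series converges when 2/9 · |u + 1| < 1, giving R = 9/2.
Endpoint u = 7/2: the series is dominated by a constant times Σ 1/k², which converges (p = 2 > 1).
Check u = -11/2: the terms are on the order of 1/k², so the series converges absolutely by comparison with the p-series (p = 2 > 1).

[-11/2, 7/2]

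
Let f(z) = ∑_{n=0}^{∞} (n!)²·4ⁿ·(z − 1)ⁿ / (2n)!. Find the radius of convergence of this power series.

Apply the ratio test: |a_{n+1}| / |a_n| = (n+1)²/[(2n+1)·(2n+2)] · 4, which tends to 1 as n → ∞.
So the series converges when |z − 1| < 1 and diverges when |z − 1| > 1; R = 1.

R = 1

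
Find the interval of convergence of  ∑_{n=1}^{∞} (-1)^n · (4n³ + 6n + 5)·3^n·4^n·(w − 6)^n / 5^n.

(67/12, 77/12)

By the ratio test, |a_{n+1}/a_n| = [(4(n+1)³ + 6(n+1) + 5)/(4n³ + 6n + 5)] · 3·4/5 → 12/5.
The series converges when 12/5 · |w − 6| < 1, giving R = 5/12.
Check w = 77/12: the terms do not tend to 0, so the series diverges.
Check w = 67/12: the terms do not tend to 0, so the series diverges.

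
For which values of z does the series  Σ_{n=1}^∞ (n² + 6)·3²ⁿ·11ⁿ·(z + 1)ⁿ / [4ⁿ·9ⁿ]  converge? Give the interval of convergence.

Ratio test: |a_{n+1}/a_n| = [((n+1)² + 6)/(n² + 6)] · 9·11/(4·9) → 11/4 as n → ∞.
The series converges when 11/4 · |z + 1| < 1, giving R = 4/11.
At z = -7/11: the terms have absolute value of order n², which does not tend to 0, so the series diverges by the divergence test.
Endpoint z = -15/11: the terms do not tend to 0, so the series diverges.

(-15/11, -7/11)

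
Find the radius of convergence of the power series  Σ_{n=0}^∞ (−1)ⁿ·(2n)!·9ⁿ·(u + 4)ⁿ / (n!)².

R = 1/36

The ratio of consecutive coefficients is (2n+1)·(2n+2)/(n+1)² · 9 → 36.
Hence the series converges for |u + 4| < 1/(36) = 1/36, so the radius of convergence is 1/36.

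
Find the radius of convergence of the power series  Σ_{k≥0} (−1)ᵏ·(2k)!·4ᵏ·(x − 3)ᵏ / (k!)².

R = 1/16

Apply the ratio test: |a_{k+1}| / |a_k| = (2k+1)·(2k+2)/(k+1)² · 4, which tends to 16 as k → ∞.
Thus R = 1/(16) = 1/16.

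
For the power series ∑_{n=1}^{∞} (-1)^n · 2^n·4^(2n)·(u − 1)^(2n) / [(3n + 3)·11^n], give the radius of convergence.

R = √22/8

Apply the ratio test: |a_{n+1}| / |a_n| = [(3n + 3)/(3(n+1) + 3)] · 2·16/11, which tends to 32/11 as n → ∞.
Successive powers of (u − 1) differ by 2, so the series converges when |u − 1|² · 32/11 < 1, i.e. |u − 1| < √(11/32). So R = √22/8.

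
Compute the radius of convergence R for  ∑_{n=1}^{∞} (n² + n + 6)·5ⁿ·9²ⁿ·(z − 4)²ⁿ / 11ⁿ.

R = √55/45

The ratio of consecutive coefficients is [((n+1)² + (n+1) + 6)/(n² + n + 6)] · 5·81/11 → 405/11.
Since the exponent of (z − 4) increases by 2 each term, convergence requires |z − 4|² < 11/405, hence R = √55/45.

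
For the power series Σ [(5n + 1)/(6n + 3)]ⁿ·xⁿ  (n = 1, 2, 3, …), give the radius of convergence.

Root test: |a_n|^(1/n) = (5n + 1)/(6n + 3) → 5/6.
Thus R = 1/(5/6) = 6/5.

R = 6/5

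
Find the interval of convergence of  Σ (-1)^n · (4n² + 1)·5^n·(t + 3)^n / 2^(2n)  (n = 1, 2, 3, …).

The ratio of consecutive coefficients is [(4(n+1)² + 1)/(4n² + 1)] · 5/4 → 5/4.
Convergence for |t + 3| · 5/4 < 1, i.e. |t + 3| < 4/5. So R = 4/5.
Check t = -11/5: the terms do not tend to 0, so the series diverges.
Check t = -19/5: the n-th term does not approach 0; divergence by the term test.

(-19/5, -11/5)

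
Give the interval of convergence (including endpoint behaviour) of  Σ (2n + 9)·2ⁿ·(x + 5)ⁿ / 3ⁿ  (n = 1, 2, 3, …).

(-13/2, -7/2)

The ratio of consecutive coefficients is [(2(n+1) + 9)/(2n + 9)] · 2/3 → 2/3.
Convergence for |x + 5| · 2/3 < 1, i.e. |x + 5| < 3/2. So R = 3/2.
Endpoint x = -7/2: the terms do not tend to 0, so the series diverges.
When x = -13/2, the terms have absolute value of order n, which does not tend to 0, so the series diverges by the divergence test.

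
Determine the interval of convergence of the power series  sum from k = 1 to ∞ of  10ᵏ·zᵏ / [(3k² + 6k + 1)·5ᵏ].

Apply the ratio test: |a_{k+1}| / |a_k| = [(3k² + 6k + 1)/(3(k+1)² + 6(k+1) + 1)] · 10/5, which tends to 2 as k → ∞.
Convergence for |z| · 2 < 1, i.e. |z| < 1/2. So R = 1/2.
Endpoint z = 1/2: the terms are on the order of 1/k², so the series converges absolutely by comparison with the p-series (p = 2 > 1).
Endpoint z = -1/2: the series is dominated by a constant times Σ 1/k², which converges (p = 2 > 1).

[-1/2, 1/2]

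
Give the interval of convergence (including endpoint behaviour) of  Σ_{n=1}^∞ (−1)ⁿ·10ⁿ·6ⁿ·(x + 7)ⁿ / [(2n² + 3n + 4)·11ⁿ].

Apply the ratio test: |a_{n+1}| / |a_n| = [(2n² + 3n + 4)/(2(n+1)² + 3(n+1) + 4)] · 10·6/11, which tends to 60/11 as n → ∞.
Convergence for |x + 7| · 60/11 < 1, i.e. |x + 7| < 11/60. So R = 11/60.
Endpoint x = -409/60: absolute convergence follows by limit comparison with Σ 1/n².
When x = -431/60, the series is dominated by a constant times Σ 1/n², which converges (p = 2 > 1).

[-431/60, -409/60]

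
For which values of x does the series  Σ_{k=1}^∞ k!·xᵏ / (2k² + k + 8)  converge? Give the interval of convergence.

{0}

By the ratio test, |a_{k+1}/a_k| = (k+1) · (2k² + k + 8)/(2(k+1)² + (k+1) + 8) → ∞.
The terms grow without bound for any x ≠ 0, so R = 0 (convergence only at x = 0).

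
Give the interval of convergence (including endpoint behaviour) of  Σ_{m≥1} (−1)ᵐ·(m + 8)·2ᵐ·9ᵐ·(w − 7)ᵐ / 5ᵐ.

(121/18, 131/18)

Apply the ratio test: |a_{m+1}| / |a_m| = [((m+1) + 8)/(m + 8)] · 2·9/5, which tends to 18/5 as m → ∞.
The series converges when 18/5 · |w − 7| < 1, giving R = 5/18.
Check w = 131/18: the terms have absolute value of order m, which does not tend to 0, so the series diverges by the divergence test.
Check w = 121/18: the terms do not tend to 0, so the series diverges.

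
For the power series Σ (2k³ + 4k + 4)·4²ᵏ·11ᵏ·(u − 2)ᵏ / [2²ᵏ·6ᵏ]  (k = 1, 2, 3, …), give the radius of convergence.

R = 3/22

The ratio of consecutive coefficients is [(2(k+1)³ + 4(k+1) + 4)/(2k³ + 4k + 4)] · 16·11/(4·6) → 22/3.
Convergence for |u − 2| · 22/3 < 1, i.e. |u − 2| < 3/22. So R = 3/22.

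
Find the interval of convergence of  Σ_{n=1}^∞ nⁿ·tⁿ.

{0}

Root test: |a_n|^(1/n) = n → ∞.
Since the n-th root of |a_n| is unbounded, the series converges only at t = 0; R = 0.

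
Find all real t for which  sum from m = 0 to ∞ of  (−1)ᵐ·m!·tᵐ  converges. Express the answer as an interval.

{0}

The ratio of consecutive coefficients is (m+1) → ∞.
The terms grow without bound for any t ≠ 0, so R = 0 (convergence only at t = 0).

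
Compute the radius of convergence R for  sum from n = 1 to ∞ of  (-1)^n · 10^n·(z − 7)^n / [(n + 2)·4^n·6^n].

R = 12/5

The ratio of consecutive coefficients is [(n + 2)/((n+1) + 2)] · 10/(4·6) → 5/12.
Thus R = 1/(5/12) = 12/5.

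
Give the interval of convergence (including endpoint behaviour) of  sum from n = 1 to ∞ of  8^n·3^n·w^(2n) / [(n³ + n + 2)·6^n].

[-1/2, 1/2]

By the ratio test, |a_{n+1}/a_n| = [(n³ + n + 2)/((n+1)³ + (n+1) + 2)] · 8·3/6 → 4.
Successive powers of w differ by 2, so the series converges when |w|² · 4 < 1, i.e. |w| < √(1/4) = 1/2. So R = 1/2.
At w = 1/2: the terms are on the order of 1/n³, so the series converges absolutely by comparison with the p-series (p = 3 > 1).
Check w = -1/2: absolute convergence follows by limit comparison with Σ 1/n³.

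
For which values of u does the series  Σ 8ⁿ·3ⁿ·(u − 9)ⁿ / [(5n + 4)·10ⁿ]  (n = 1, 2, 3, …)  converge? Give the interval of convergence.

By the ratio test, |a_{n+1}/a_n| = [(5n + 4)/(5(n+1) + 4)] · 8·3/10 → 12/5.
Hence the series converges for |u − 9| < 1/(12/5) = 5/12, so the radius of convergence is 5/12.
At u = 113/12: the terms are asymptotic to a nonzero constant times 1/n, so the series diverges by limit comparison with Σ 1/n.
When u = 103/12, convergence follows from the alternating series test (terms decrease monotonically to 0).

[103/12, 113/12)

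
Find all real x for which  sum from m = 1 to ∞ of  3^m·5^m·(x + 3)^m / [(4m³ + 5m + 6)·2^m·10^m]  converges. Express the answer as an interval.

[-13/3, -5/3]

Ratio test: |a_{m+1}/a_m| = [(4m³ + 5m + 6)/(4(m+1)³ + 5(m+1) + 6)] · 3·5/(2·10) → 3/4 as m → ∞.
Convergence for |x + 3| · 3/4 < 1, i.e. |x + 3| < 4/3. So R = 4/3.
When x = -5/3, the terms are on the order of 1/m³, so the series converges absolutely by comparison with the p-series (p = 3 > 1).
Endpoint x = -13/3: the series is dominated by a constant times Σ 1/m³, which converges (p = 3 > 1).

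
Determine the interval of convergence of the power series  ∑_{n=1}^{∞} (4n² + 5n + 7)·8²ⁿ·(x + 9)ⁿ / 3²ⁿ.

Ratio test: |a_{n+1}/a_n| = [(4(n+1)² + 5(n+1) + 7)/(4n² + 5n + 7)] · 64/9 → 64/9 as n → ∞.
Thus R = 1/(64/9) = 9/64.
At x = -567/64: the n-th term does not approach 0; divergence by the term test.
At x = -585/64: the terms have absolute value of order n², which does not tend to 0, so the series diverges by the divergence test.

(-585/64, -567/64)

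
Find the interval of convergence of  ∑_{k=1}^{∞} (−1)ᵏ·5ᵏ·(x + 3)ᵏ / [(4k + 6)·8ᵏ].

(-23/5, -7/5]

By the ratio test, |a_{k+1}/a_k| = [(4k + 6)/(4(k+1) + 6)] · 5/8 → 5/8.
The series converges when 5/8 · |x + 3| < 1, giving R = 8/5.
Endpoint x = -7/5: the terms alternate in sign and decrease monotonically to 0 in absolute value (size ~ c/k), so the alternating series test gives convergence.
Endpoint x = -23/5: the terms behave like c/k; limit comparison with the harmonic series gives divergence.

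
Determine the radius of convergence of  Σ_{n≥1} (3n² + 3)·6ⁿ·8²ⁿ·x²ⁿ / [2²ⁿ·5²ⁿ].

R = 5√6/24

Ratio test: |a_{n+1}/a_n| = [(3(n+1)² + 3)/(3n² + 3)] · 6·64/(4·25) → 96/25 as n → ∞.
Successive powers of x differ by 2, so the series converges when |x|² · 96/25 < 1, i.e. |x| < √(25/96). So R = 5√6/24.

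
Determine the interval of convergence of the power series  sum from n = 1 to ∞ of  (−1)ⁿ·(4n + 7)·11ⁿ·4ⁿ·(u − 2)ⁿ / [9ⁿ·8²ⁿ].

The ratio of consecutive coefficients is [(4(n+1) + 7)/(4n + 7)] · 11·4/(9·64) → 11/144.
The series converges when 11/144 · |u − 2| < 1, giving R = 144/11.
When u = 166/11, the terms have absolute value of order n, which does not tend to 0, so the series diverges by the divergence test.
At u = -122/11: the terms have absolute value of order n, which does not tend to 0, so the series diverges by the divergence test.

(-122/11, 166/11)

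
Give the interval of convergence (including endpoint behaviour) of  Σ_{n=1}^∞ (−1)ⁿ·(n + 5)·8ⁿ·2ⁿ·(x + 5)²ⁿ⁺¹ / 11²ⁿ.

(-31/4, -9/4)

Ratio test: |a_{n+1}/a_n| = [((n+1) + 5)/(n + 5)] · 8·2/121 → 16/121 as n → ∞.
Since the exponent of (x + 5) increases by 2 each term, convergence requires |x + 5|² < 121/16, hence R = 11/4.
At x = -9/4: the terms do not tend to 0, so the series diverges.
At x = -31/4: the terms have absolute value of order n, which does not tend to 0, so the series diverges by the divergence test.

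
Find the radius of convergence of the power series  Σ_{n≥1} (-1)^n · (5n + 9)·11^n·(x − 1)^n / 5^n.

R = 5/11

Ratio test: |a_{n+1}/a_n| = [(5(n+1) + 9)/(5n + 9)] · 11/5 → 11/5 as n → ∞.
Thus R = 1/(11/5) = 5/11.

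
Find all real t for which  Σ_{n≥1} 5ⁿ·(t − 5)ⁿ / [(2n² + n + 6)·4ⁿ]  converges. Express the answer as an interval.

By the ratio test, |a_{n+1}/a_n| = [(2n² + n + 6)/(2(n+1)² + (n+1) + 6)] · 5/4 → 5/4.
Thus R = 1/(5/4) = 4/5.
Endpoint t = 29/5: the series is dominated by a constant times Σ 1/n², which converges (p = 2 > 1).
When t = 21/5, the terms are on the order of 1/n², so the series converges absolutely by comparison with the p-series (p = 2 > 1).

[21/5, 29/5]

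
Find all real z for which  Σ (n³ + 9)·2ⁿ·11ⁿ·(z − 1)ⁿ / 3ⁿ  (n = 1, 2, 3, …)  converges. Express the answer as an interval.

(19/22, 25/22)

The ratio of consecutive coefficients is [((n+1)³ + 9)/(n³ + 9)] · 2·11/3 → 22/3.
Hence the series converges for |z − 1| < 1/(22/3) = 3/22, so the radius of convergence is 3/22.
Endpoint z = 25/22: the terms do not tend to 0, so the series diverges.
Endpoint z = 19/22: the terms do not tend to 0, so the series diverges.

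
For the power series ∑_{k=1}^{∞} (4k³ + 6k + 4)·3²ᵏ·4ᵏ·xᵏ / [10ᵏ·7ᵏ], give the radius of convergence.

The ratio of consecutive coefficients is [(4(k+1)³ + 6(k+1) + 4)/(4k³ + 6k + 4)] · 9·4/(10·7) → 18/35.
The series converges when 18/35 · |x| < 1, giving R = 35/18.

R = 35/18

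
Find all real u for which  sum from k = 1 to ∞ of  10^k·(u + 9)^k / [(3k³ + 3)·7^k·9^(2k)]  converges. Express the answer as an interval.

By the ratio test, |a_{k+1}/a_k| = [(3k³ + 3)/(3(k+1)³ + 3)] · 10/(7·81) → 10/567.
Thus R = 1/(10/567) = 567/10.
Check u = 477/10: the terms are on the order of 1/k³, so the series converges absolutely by comparison with the p-series (p = 3 > 1).
Check u = -657/10: the series is dominated by a constant times Σ 1/k³, which converges (p = 3 > 1).

[-657/10, 477/10]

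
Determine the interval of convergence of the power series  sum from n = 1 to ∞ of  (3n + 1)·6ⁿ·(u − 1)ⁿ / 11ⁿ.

(-5/6, 17/6)

Apply the ratio test: |a_{n+1}| / |a_n| = [(3(n+1) + 1)/(3n + 1)] · 6/11, which tends to 6/11 as n → ∞.
The series converges when 6/11 · |u − 1| < 1, giving R = 11/6.
At u = 17/6: the terms have absolute value of order n, which does not tend to 0, so the series diverges by the divergence test.
At u = -5/6: the terms do not tend to 0, so the series diverges.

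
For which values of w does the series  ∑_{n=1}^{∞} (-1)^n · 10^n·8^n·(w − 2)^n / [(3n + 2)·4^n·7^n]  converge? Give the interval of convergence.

By the ratio test, |a_{n+1}/a_n| = [(3n + 2)/(3(n+1) + 2)] · 10·8/(4·7) → 20/7.
The series converges when 20/7 · |w − 2| < 1, giving R = 7/20.
Check w = 47/20: an alternating series whose terms decrease to 0 in absolute value, so it converges by the Leibniz criterion.
When w = 33/20, the terms behave like c/n; limit comparison with the harmonic series gives divergence.

(33/20, 47/20]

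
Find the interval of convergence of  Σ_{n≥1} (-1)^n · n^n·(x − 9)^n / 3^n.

Root test: |a_n|^(1/n) = n/3 → ∞.
The root grows without bound, so R = 0 (convergence only at x = 9).

{9}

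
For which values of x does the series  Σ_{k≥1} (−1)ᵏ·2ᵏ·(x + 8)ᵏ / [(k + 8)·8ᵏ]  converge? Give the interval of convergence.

Ratio test: |a_{k+1}/a_k| = [(k + 8)/((k+1) + 8)] · 2/8 → 1/4 as k → ∞.
The series converges when 1/4 · |x + 8| < 1, giving R = 4.
Check x = -4: convergence follows from the alternating series test (terms decrease monotonically to 0).
Endpoint x = -12: the terms are asymptotic to a nonzero constant times 1/k, so the series diverges by limit comparison with Σ 1/k.

(-12, -4]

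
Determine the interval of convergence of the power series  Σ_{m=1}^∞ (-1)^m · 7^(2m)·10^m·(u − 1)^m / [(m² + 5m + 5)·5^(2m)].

Apply the ratio test: |a_{m+1}| / |a_m| = [(m² + 5m + 5)/((m+1)² + 5(m+1) + 5)] · 49·10/25, which tends to 98/5 as m → ∞.
Thus R = 1/(98/5) = 5/98.
When u = 103/98, absolute convergence follows by limit comparison with Σ 1/m².
Endpoint u = 93/98: the terms are on the order of 1/m², so the series converges absolutely by comparison with the p-series (p = 2 > 1).

[93/98, 103/98]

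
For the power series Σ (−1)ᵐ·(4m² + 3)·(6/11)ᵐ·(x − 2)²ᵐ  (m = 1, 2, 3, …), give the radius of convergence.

R = √66/6

The ratio of consecutive coefficients is [(4(m+1)² + 3)/(4m² + 3)] · 6/11 → 6/11.
Successive powers of (x − 2) differ by 2, so the series converges when |x − 2|² · 6/11 < 1, i.e. |x − 2| < √(11/6). So R = √66/6.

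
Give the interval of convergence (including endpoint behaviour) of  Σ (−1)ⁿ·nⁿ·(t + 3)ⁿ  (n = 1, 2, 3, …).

By the Cauchy root test, |a_n|^(1/n) = n → ∞.
Since the n-th root of |a_n| is unbounded, the series converges only at t = -3; R = 0.

{-3}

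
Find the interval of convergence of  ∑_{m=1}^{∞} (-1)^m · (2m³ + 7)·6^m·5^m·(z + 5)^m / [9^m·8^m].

(-37/5, -13/5)

The ratio of consecutive coefficients is [(2(m+1)³ + 7)/(2m³ + 7)] · 6·5/(9·8) → 5/12.
Hence the series converges for |z + 5| < 1/(5/12) = 12/5, so the radius of convergence is 12/5.
At z = -13/5: the terms do not tend to 0, so the series diverges.
When z = -37/5, the terms do not tend to 0, so the series diverges.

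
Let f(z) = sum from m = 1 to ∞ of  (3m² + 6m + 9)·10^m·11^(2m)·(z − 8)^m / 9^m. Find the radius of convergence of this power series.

By the ratio test, |a_{m+1}/a_m| = [(3(m+1)² + 6(m+1) + 9)/(3m² + 6m + 9)] · 10·121/9 → 1210/9.
The series converges when 1210/9 · |z − 8| < 1, giving R = 9/1210.

R = 9/1210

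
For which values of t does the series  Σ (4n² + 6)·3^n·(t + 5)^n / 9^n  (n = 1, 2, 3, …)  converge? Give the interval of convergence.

The ratio of consecutive coefficients is [(4(n+1)² + 6)/(4n² + 6)] · 3/9 → 1/3.
Thus R = 1/(1/3) = 3.
At t = -2: the terms have absolute value of order n², which does not tend to 0, so the series diverges by the divergence test.
At t = -8: the terms have absolute value of order n², which does not tend to 0, so the series diverges by the divergence test.

(-8, -2)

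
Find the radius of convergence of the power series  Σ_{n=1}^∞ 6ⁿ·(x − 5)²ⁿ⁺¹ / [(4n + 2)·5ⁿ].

R = √30/6

By the ratio test, |a_{n+1}/a_n| = [(4n + 2)/(4(n+1) + 2)] · 6/5 → 6/5.
Writing y = (x − 5)², the series in y has radius 5/6, so |x − 5| < √(5/6) and R = √30/6.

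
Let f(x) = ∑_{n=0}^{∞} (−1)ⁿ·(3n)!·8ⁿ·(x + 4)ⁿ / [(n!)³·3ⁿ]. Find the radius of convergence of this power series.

R = 1/72

Apply the ratio test: |a_{n+1}| / |a_n| = (3n+1)·(3n+2)·(3n+3)/(n+1)³ · 8/3, which tends to 72 as n → ∞.
The series converges when 72 · |x + 4| < 1, giving R = 1/72.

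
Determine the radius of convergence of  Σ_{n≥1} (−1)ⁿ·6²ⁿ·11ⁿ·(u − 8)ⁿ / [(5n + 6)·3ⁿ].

By the ratio test, |a_{n+1}/a_n| = [(5n + 6)/(5(n+1) + 6)] · 36·11/3 → 132.
Hence the series converges for |u − 8| < 1/(132) = 1/132, so the radius of convergence is 1/132.

R = 1/132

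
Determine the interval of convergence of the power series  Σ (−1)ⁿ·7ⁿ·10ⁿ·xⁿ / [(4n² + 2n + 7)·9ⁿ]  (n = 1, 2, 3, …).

By the ratio test, |a_{n+1}/a_n| = [(4n² + 2n + 7)/(4(n+1)² + 2(n+1) + 7)] · 7·10/9 → 70/9.
The series converges when 70/9 · |x| < 1, giving R = 9/70.
Check x = 9/70: absolute convergence follows by limit comparison with Σ 1/n².
At x = -9/70: the series is dominated by a constant times Σ 1/n², which converges (p = 2 > 1).

[-9/70, 9/70]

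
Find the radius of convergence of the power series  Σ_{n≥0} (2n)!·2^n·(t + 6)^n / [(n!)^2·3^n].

R = 3/8

Apply the ratio test: |a_{n+1}| / |a_n| = (2n+1)·(2n+2)/(n+1)² · 2/3, which tends to 8/3 as n → ∞.
Convergence for |t + 6| · 8/3 < 1, i.e. |t + 6| < 3/8. So R = 3/8.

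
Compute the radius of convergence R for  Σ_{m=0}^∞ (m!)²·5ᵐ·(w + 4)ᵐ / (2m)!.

R = 4/5

By the ratio test, |a_{m+1}/a_m| = (m+1)²/[(2m+1)·(2m+2)] · 5 → 5/4.
Convergence for |w + 4| · 5/4 < 1, i.e. |w + 4| < 4/5. So R = 4/5.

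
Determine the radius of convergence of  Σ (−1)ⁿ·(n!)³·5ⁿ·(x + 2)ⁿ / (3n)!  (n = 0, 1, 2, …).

R = 27/5

By the ratio test, |a_{n+1}/a_n| = (n+1)³/[(3n+1)·(3n+2)·(3n+3)] · 5 → 5/27.
The series converges when 5/27 · |x + 2| < 1, giving R = 27/5.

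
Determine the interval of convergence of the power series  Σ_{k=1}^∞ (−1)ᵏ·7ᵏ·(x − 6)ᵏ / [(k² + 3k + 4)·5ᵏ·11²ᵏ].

Ratio test: |a_{k+1}/a_k| = [(k² + 3k + 4)/((k+1)² + 3(k+1) + 4)] · 7/(5·121) → 7/605 as k → ∞.
Thus R = 1/(7/605) = 605/7.
Check x = 647/7: the terms are on the order of 1/k², so the series converges absolutely by comparison with the p-series (p = 2 > 1).
Endpoint x = -563/7: the terms are on the order of 1/k², so the series converges absolutely by comparison with the p-series (p = 2 > 1).

[-563/7, 647/7]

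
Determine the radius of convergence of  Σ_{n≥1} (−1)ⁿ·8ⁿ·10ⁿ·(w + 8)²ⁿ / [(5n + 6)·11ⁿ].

R = √55/20

The ratio of consecutive coefficients is [(5n + 6)/(5(n+1) + 6)] · 8·10/11 → 80/11.
Successive powers of (w + 8) differ by 2, so the series converges when |w + 8|² · 80/11 < 1, i.e. |w + 8| < √(11/80). So R = √55/20.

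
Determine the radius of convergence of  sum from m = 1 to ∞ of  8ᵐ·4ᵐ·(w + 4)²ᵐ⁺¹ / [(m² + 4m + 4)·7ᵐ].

Apply the ratio test: |a_{m+1}| / |a_m| = [(m² + 4m + 4)/((m+1)² + 4(m+1) + 4)] · 8·4/7, which tends to 32/7 as m → ∞.
Successive powers of (w + 4) differ by 2, so the series converges when |w + 4|² · 32/7 < 1, i.e. |w + 4| < √(7/32). So R = √14/8.

R = √14/8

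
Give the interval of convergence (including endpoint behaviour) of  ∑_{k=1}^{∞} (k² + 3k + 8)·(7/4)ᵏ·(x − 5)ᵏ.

(31/7, 39/7)

Apply the ratio test: |a_{k+1}| / |a_k| = [((k+1)² + 3(k+1) + 8)/(k² + 3k + 8)] · 7/4, which tends to 7/4 as k → ∞.
Convergence for |x − 5| · 7/4 < 1, i.e. |x − 5| < 4/7. So R = 4/7.
When x = 39/7, the k-th term does not approach 0; divergence by the term test.
At x = 31/7: the k-th term does not approach 0; divergence by the term test.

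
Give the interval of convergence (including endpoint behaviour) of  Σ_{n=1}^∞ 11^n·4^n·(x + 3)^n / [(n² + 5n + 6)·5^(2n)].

[-157/44, -107/44]

The ratio of consecutive coefficients is [(n² + 5n + 6)/((n+1)² + 5(n+1) + 6)] · 11·4/25 → 44/25.
Thus R = 1/(44/25) = 25/44.
Endpoint x = -107/44: the terms are on the order of 1/n², so the series converges absolutely by comparison with the p-series (p = 2 > 1).
At x = -157/44: the series is dominated by a constant times Σ 1/n², which converges (p = 2 > 1).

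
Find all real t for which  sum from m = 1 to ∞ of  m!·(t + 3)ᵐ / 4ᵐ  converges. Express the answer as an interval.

Apply the ratio test: |a_{m+1}| / |a_m| = (m+1) · 1/4, which tends to ∞ as m → ∞.
Since the ratio → ∞, the series diverges for every t ≠ -3, and R = 0.

{-3}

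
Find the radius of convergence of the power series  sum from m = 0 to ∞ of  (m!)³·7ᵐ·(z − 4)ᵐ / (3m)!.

The ratio of consecutive coefficients is (m+1)³/[(3m+1)·(3m+2)·(3m+3)] · 7 → 7/27.
Hence the series converges for |z − 4| < 1/(7/27) = 27/7, so the radius of convergence is 27/7.

R = 27/7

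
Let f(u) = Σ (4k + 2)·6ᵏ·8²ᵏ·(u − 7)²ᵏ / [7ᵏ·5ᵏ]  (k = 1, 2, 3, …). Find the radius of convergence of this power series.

Ratio test: |a_{k+1}/a_k| = [(4(k+1) + 2)/(4k + 2)] · 6·64/(7·5) → 384/35 as k → ∞.
Successive powers of (u − 7) differ by 2, so the series converges when |u − 7|² · 384/35 < 1, i.e. |u − 7| < √(35/384). So R = √210/48.

R = √210/48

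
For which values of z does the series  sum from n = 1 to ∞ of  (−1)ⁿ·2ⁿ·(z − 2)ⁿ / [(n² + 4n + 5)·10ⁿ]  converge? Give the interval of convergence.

By the ratio test, |a_{n+1}/a_n| = [(n² + 4n + 5)/((n+1)² + 4(n+1) + 5)] · 2/10 → 1/5.
The series converges when 1/5 · |z − 2| < 1, giving R = 5.
When z = 7, the series is dominated by a constant times Σ 1/n², which converges (p = 2 > 1).
At z = -3: the terms are on the order of 1/n², so the series converges absolutely by comparison with the p-series (p = 2 > 1).

[-3, 7]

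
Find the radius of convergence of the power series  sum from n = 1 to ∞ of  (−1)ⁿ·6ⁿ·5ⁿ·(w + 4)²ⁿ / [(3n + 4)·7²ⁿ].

R = 7√30/30

Ratio test: |a_{n+1}/a_n| = [(3n + 4)/(3(n+1) + 4)] · 6·5/49 → 30/49 as n → ∞.
Successive powers of (w + 4) differ by 2, so the series converges when |w + 4|² · 30/49 < 1, i.e. |w + 4| < √(49/30). So R = 7√30/30.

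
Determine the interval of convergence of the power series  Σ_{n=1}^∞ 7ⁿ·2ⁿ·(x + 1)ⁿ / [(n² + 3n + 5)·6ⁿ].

The ratio of consecutive coefficients is [(n² + 3n + 5)/((n+1)² + 3(n+1) + 5)] · 7·2/6 → 7/3.
Hence the series converges for |x + 1| < 1/(7/3) = 3/7, so the radius of convergence is 3/7.
Endpoint x = -4/7: the terms are on the order of 1/n², so the series converges absolutely by comparison with the p-series (p = 2 > 1).
When x = -10/7, the series is dominated by a constant times Σ 1/n², which converges (p = 2 > 1).

[-10/7, -4/7]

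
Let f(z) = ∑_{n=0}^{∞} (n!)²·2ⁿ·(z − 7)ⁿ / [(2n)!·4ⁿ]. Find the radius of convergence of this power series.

Ratio test: |a_{n+1}/a_n| = (n+1)²/[(2n+1)·(2n+2)] · 2/4 → 1/8 as n → ∞.
Thus R = 1/(1/8) = 8.

R = 8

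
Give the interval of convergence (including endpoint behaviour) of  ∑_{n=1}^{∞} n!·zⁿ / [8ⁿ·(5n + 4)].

By the ratio test, |a_{n+1}/a_n| = (n+1) · 1/8 · (5n + 4)/(5(n+1) + 4) → ∞.
The ratio grows without bound, so the series diverges whenever z ≠ 0; it converges only at z = 0. R = 0.

{0}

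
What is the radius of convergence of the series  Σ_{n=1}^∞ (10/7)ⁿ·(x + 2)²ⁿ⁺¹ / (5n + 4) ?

The ratio of consecutive coefficients is [(5n + 4)/(5(n+1) + 4)] · 10/7 → 10/7.
Since the exponent of (x + 2) increases by 2 each term, convergence requires |x + 2|² < 7/10, hence R = √70/10.

R = √70/10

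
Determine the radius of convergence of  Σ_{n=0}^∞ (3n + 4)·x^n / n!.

R = ∞

Apply the ratio test: |a_{n+1}| / |a_n| = (3(n+1) + 4)/(3n + 4) · 1/(n+1), which tends to 0 as n → ∞.
Since the limit is 0 < 1 for every x, the series converges on all of ℝ and R = ∞.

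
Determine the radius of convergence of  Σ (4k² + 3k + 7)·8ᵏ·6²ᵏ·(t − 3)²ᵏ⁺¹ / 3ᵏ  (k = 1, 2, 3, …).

R = √6/24

Ratio test: |a_{k+1}/a_k| = [(4(k+1)² + 3(k+1) + 7)/(4k² + 3k + 7)] · 8·36/3 → 96 as k → ∞.
Since the exponent of (t − 3) increases by 2 each term, convergence requires |t − 3|² < 1/96, hence R = √6/24.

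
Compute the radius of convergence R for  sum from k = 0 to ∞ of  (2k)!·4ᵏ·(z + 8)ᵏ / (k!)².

R = 1/16

Apply the ratio test: |a_{k+1}| / |a_k| = (2k+1)·(2k+2)/(k+1)² · 4, which tends to 16 as k → ∞.
Hence the series converges for |z + 8| < 1/(16) = 1/16, so the radius of convergence is 1/16.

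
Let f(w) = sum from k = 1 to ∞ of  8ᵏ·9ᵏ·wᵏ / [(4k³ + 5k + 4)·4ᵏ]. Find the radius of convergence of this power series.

Apply the ratio test: |a_{k+1}| / |a_k| = [(4k³ + 5k + 4)/(4(k+1)³ + 5(k+1) + 4)] · 8·9/4, which tends to 18 as k → ∞.
Thus R = 1/(18) = 1/18.

R = 1/18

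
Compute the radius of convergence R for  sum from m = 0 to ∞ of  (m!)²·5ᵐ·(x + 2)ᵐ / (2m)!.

The ratio of consecutive coefficients is (m+1)²/[(2m+1)·(2m+2)] · 5 → 5/4.
The series converges when 5/4 · |x + 2| < 1, giving R = 4/5.

R = 4/5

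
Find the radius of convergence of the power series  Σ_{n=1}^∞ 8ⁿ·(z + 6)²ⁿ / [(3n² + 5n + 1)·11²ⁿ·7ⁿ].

Apply the ratio test: |a_{n+1}| / |a_n| = [(3n² + 5n + 1)/(3(n+1)² + 5(n+1) + 1)] · 8/(121·7), which tends to 8/847 as n → ∞.
Since the exponent of (z + 6) increases by 2 each term, convergence requires |z + 6|² < 847/8, hence R = 11√14/4.

R = 11√14/4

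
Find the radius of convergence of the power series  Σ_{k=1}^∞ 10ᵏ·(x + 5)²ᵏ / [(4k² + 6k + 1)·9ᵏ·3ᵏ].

Ratio test: |a_{k+1}/a_k| = [(4k² + 6k + 1)/(4(k+1)² + 6(k+1) + 1)] · 10/(9·3) → 10/27 as k → ∞.
Since the exponent of (x + 5) increases by 2 each term, convergence requires |x + 5|² < 27/10, hence R = 3√30/10.

R = 3√30/10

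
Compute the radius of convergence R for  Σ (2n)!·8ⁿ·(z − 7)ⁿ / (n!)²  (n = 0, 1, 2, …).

Ratio test: |a_{n+1}/a_n| = (2n+1)·(2n+2)/(n+1)² · 8 → 32 as n → ∞.
The series converges when 32 · |z − 7| < 1, giving R = 1/32.

R = 1/32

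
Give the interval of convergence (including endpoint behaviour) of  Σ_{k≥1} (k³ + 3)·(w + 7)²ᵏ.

(-8, -6)

By the ratio test, |a_{k+1}/a_k| = ((k+1)³ + 3)/(k³ + 3) → 1.
Since the exponent of (w + 7) increases by 2 each term, convergence requires |w + 7|² < 1, hence R = 1.
When w = -6, the k-th term does not approach 0; divergence by the term test.
When w = -8, the terms have absolute value of order k³, which does not tend to 0, so the series diverges by the divergence test.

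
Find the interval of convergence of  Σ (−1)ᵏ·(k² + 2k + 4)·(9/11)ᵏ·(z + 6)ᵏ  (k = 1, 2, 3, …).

Apply the ratio test: |a_{k+1}| / |a_k| = [((k+1)² + 2(k+1) + 4)/(k² + 2k + 4)] · 9/11, which tends to 9/11 as k → ∞.
Convergence for |z + 6| · 9/11 < 1, i.e. |z + 6| < 11/9. So R = 11/9.
At z = -43/9: the k-th term does not approach 0; divergence by the term test.
When z = -65/9, the k-th term does not approach 0; divergence by the term test.

(-65/9, -43/9)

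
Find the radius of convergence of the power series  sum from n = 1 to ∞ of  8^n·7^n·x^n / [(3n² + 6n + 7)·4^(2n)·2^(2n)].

R = 8/7

The ratio of consecutive coefficients is [(3n² + 6n + 7)/(3(n+1)² + 6(n+1) + 7)] · 8·7/(16·4) → 7/8.
Thus R = 1/(7/8) = 8/7.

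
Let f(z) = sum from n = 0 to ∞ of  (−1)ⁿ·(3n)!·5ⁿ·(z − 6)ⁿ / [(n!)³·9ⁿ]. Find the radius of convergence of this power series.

R = 1/15

The ratio of consecutive coefficients is (3n+1)·(3n+2)·(3n+3)/(n+1)³ · 5/9 → 15.
The series converges when 15 · |z − 6| < 1, giving R = 1/15.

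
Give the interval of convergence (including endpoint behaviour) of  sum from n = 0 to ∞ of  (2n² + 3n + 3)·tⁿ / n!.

(−∞, ∞)

Ratio test: |a_{n+1}/a_n| = (2(n+1)² + 3(n+1) + 3)/(2n² + 3n + 3) · 1/(n+1) → 0 as n → ∞.
The ratio tends to 0 regardless of t, hence R = ∞.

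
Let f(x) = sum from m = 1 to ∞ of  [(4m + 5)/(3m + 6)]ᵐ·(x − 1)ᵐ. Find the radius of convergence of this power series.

R = 3/4

By the Cauchy root test, |a_m|^(1/m) = (4m + 5)/(3m + 6) → 4/3.
The series converges when 4/3 · |x − 1| < 1, giving R = 3/4.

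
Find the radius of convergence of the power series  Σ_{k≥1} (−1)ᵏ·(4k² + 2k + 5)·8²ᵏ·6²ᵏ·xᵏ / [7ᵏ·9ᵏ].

By the ratio test, |a_{k+1}/a_k| = [(4(k+1)² + 2(k+1) + 5)/(4k² + 2k + 5)] · 64·36/(7·9) → 256/7.
Thus R = 1/(256/7) = 7/256.

R = 7/256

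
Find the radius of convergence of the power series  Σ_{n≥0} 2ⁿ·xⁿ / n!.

Apply the ratio test: |a_{n+1}| / |a_n| = 2 · 1/(n+1), which tends to 0 as n → ∞.
The limit is 0, so the series converges for all x; R = ∞.

R = ∞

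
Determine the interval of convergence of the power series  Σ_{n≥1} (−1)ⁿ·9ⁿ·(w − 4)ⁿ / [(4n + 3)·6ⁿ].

(10/3, 14/3]

The ratio of consecutive coefficients is [(4n + 3)/(4(n+1) + 3)] · 9/6 → 3/2.
Convergence for |w − 4| · 3/2 < 1, i.e. |w − 4| < 2/3. So R = 2/3.
Check w = 14/3: convergence follows from the alternating series test (terms decrease monotonically to 0).
Check w = 10/3: comparison with the harmonic series Σ 1/n shows the series diverges.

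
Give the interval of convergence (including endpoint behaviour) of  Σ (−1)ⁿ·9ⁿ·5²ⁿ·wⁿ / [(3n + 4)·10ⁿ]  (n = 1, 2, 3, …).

(-2/45, 2/45]

By the ratio test, |a_{n+1}/a_n| = [(3n + 4)/(3(n+1) + 4)] · 9·25/10 → 45/2.
Hence the series converges for |w| < 1/(45/2) = 2/45, so the radius of convergence is 2/45.
At w = 2/45: the terms alternate in sign and decrease monotonically to 0 in absolute value (size ~ c/n), so the alternating series test gives convergence.
Endpoint w = -2/45: the terms are asymptotic to a nonzero constant times 1/n, so the series diverges by limit comparison with Σ 1/n.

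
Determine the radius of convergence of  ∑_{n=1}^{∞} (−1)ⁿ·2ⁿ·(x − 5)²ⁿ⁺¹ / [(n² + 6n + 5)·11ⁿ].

R = √22/2

The ratio of consecutive coefficients is [(n² + 6n + 5)/((n+1)² + 6(n+1) + 5)] · 2/11 → 2/11.
Writing y = (x − 5)², the series in y has radius 11/2, so |x − 5| < √(11/2) and R = √22/2.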